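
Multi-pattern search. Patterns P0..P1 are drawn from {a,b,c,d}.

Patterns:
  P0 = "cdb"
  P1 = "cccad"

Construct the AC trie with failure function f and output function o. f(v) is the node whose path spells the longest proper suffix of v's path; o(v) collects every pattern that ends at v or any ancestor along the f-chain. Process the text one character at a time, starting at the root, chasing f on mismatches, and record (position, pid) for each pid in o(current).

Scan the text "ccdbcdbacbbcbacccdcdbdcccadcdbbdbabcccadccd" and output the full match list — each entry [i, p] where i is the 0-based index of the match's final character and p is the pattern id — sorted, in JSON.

Construct AC machine:
Trie nodes:
  n0 'ε': c→1
  n1 'c': c→4 d→2
  n2 'cd': b→3
  n3 'cdb': ·  ←P0
  n4 'cc': c→5
  n5 'ccc': a→6
  n6 'ccca': d→7
  n7 'cccad': ·  ←P1

BFS fail/out derivation:
  fail(1) 'c': from fail(0)=0 chase 'c': 0 ⇒ 0;  out=∅∪out(0)=∅
  fail(2) 'cd': from fail(1)=0 chase 'd': 0 ⇒ 0;  out=∅∪out(0)=∅
  fail(4) 'cc': from fail(1)=0 chase 'c': 0 ⇒ 1;  out=∅∪out(1)=∅
  fail(3) 'cdb': from fail(2)=0 chase 'b': 0 ⇒ 0;  out={0}∪out(0)={0}
  fail(5) 'ccc': from fail(4)=1 chase 'c': 1 ⇒ 4;  out=∅∪out(4)=∅
  fail(6) 'ccca': from fail(5)=4 chase 'a': 4→1→0 ⇒ 0;  out=∅∪out(0)=∅
  fail(7) 'cccad': from fail(6)=0 chase 'd': 0 ⇒ 0;  out={1}∪out(0)={1}

Text stream:
pos 0 'c': at 1
pos 1 'c': at 4
pos 2 'd': at 2 (fail-walked)
pos 3 'b': at 3  emit P0@[1:3]
pos 4 'c': at 1 (fail-walked)
pos 5 'd': at 2
pos 6 'b': at 3  emit P0@[4:6]
pos 7 'a': at 0 (fail-walked)
pos 8 'c': at 1
pos 9 'b': at 0 (fail-walked)
pos 10 'b': at 0
pos 11 'c': at 1
pos 12 'b': at 0 (fail-walked)
pos 13 'a': at 0
pos 14 'c': at 1
pos 15 'c': at 4
pos 16 'c': at 5
pos 17 'd': at 2 (fail-walked)
pos 18 'c': at 1 (fail-walked)
pos 19 'd': at 2
pos 20 'b': at 3  emit P0@[18:20]
pos 21 'd': at 0 (fail-walked)
pos 22 'c': at 1
pos 23 'c': at 4
pos 24 'c': at 5
pos 25 'a': at 6
pos 26 'd': at 7  emit P1@[22:26]
pos 27 'c': at 1 (fail-walked)
pos 28 'd': at 2
pos 29 'b': at 3  emit P0@[27:29]
pos 30 'b': at 0 (fail-walked)
pos 31 'd': at 0
pos 32 'b': at 0
pos 33 'a': at 0
pos 34 'b': at 0
pos 35 'c': at 1
pos 36 'c': at 4
pos 37 'c': at 5
pos 38 'a': at 6
pos 39 'd': at 7  emit P1@[35:39]
pos 40 'c': at 1 (fail-walked)
pos 41 'c': at 4
pos 42 'd': at 2 (fail-walked)

Matches: [[3,0],[6,0],[20,0],[26,1],[29,0],[39,1]]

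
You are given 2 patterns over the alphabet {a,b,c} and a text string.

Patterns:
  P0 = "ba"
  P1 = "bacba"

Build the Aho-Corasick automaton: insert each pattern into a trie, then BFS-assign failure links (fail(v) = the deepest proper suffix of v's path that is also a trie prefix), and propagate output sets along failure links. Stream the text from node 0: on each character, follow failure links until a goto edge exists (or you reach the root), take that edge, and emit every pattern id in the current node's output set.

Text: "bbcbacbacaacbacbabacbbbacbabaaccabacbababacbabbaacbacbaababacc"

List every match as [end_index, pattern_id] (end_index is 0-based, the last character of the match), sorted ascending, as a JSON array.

Build:
Trie nodes:
  0='ε' goto b→1
  1='b' goto a→2
  2='ba' goto c→3  [P0 ends]
  3='bac' goto b→4
  4='bacb' goto a→5
  5='bacba' goto ·  [P1 ends]

BFS fail/out derivation:
  fail(1) 'b': from fail(0)=0 chase 'b': 0 ⇒ 0;  out=∅∪out(0)=∅
  fail(2) 'ba': from fail(1)=0 chase 'a': 0 ⇒ 0;  out={0}∪out(0)={0}
  fail(3) 'bac': from fail(2)=0 chase 'c': 0 ⇒ 0;  out=∅∪out(0)=∅
  fail(4) 'bacb': from fail(3)=0 chase 'b': 0 ⇒ 1;  out=∅∪out(1)=∅
  fail(5) 'bacba': from fail(4)=1 chase 'a': 1 ⇒ 2;  out={1}∪out(2)={0,1}

Text stream:
i=0 'b': node 0→1
i=1 'b': node 1→1 (fail-walked)
i=2 'c': node 1→0 (fail-walked)
i=3 'b': node 0→1
i=4 'a': node 1→2  ** P0@[3:4]
i=5 'c': node 2→3
i=6 'b': node 3→4
i=7 'a': node 4→5  ** P0@[6:7],P1@[3:7]
i=8 'c': node 5→3 (fail-walked)
i=9 'a': node 3→0 (fail-walked)
i=10 'a': node 0→0
i=11 'c': node 0→0
i=12 'b': node 0→1
i=13 'a': node 1→2  ** P0@[12:13]
i=14 'c': node 2→3
i=15 'b': node 3→4
i=16 'a': node 4→5  ** P0@[15:16],P1@[12:16]
i=17 'b': node 5→1 (fail-walked)
i=18 'a': node 1→2  ** P0@[17:18]
i=19 'c': node 2→3
i=20 'b': node 3→4
i=21 'b': node 4→1 (fail-walked)
i=22 'b': node 1→1 (fail-walked)
i=23 'a': node 1→2  ** P0@[22:23]
i=24 'c': node 2→3
i=25 'b': node 3→4
i=26 'a': node 4→5  ** P0@[25:26],P1@[22:26]
i=27 'b': node 5→1 (fail-walked)
i=28 'a': node 1→2  ** P0@[27:28]
i=29 'a': node 2→0 (fail-walked)
i=30 'c': node 0→0
i=31 'c': node 0→0
i=32 'a': node 0→0
i=33 'b': node 0→1
i=34 'a': node 1→2  ** P0@[33:34]
i=35 'c': node 2→3
i=36 'b': node 3→4
i=37 'a': node 4→5  ** P0@[36:37],P1@[33:37]
i=38 'b': node 5→1 (fail-walked)
i=39 'a': node 1→2  ** P0@[38:39]
i=40 'b': node 2→1 (fail-walked)
i=41 'a': node 1→2  ** P0@[40:41]
i=42 'c': node 2→3
i=43 'b': node 3→4
i=44 'a': node 4→5  ** P0@[43:44],P1@[40:44]
i=45 'b': node 5→1 (fail-walked)
i=46 'b': node 1→1 (fail-walked)
i=47 'a': node 1→2  ** P0@[46:47]
i=48 'a': node 2→0 (fail-walked)
i=49 'c': node 0→0
i=50 'b': node 0→1
i=51 'a': node 1→2  ** P0@[50:51]
i=52 'c': node 2→3
i=53 'b': node 3→4
i=54 'a': node 4→5  ** P0@[53:54],P1@[50:54]
i=55 'a': node 5→0 (fail-walked)
i=56 'b': node 0→1
i=57 'a': node 1→2  ** P0@[56:57]
i=58 'b': node 2→1 (fail-walked)
i=59 'a': node 1→2  ** P0@[58:59]
i=60 'c': node 2→3
i=61 'c': node 3→0 (fail-walked)

All matches (sorted): [[4,0],[7,0],[7,1],[13,0],[16,0],[16,1],[18,0],[23,0],[26,0],[26,1],[28,0],[34,0],[37,0],[37,1],[39,0],[41,0],[44,0],[44,1],[47,0],[51,0],[54,0],[54,1],[57,0],[59,0]]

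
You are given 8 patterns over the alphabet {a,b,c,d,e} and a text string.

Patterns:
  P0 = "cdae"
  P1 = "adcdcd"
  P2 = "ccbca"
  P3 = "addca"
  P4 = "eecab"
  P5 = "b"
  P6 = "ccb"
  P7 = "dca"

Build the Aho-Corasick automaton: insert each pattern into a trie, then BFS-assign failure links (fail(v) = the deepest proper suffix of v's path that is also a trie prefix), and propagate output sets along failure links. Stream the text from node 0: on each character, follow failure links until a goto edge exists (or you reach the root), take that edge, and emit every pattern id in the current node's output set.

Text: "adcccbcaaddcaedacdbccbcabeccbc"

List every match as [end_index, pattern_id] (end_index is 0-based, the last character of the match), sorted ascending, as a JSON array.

Build:
Trie nodes:
  0='ε' goto a→5 b→23 c→1 d→24 e→18
  1='c' goto c→11 d→2
  2='cd' goto a→3
  3='cda' goto e→4
  4='cdae' goto ·  ←P0
  5='a' goto d→6
  6='ad' goto c→7 d→15
  7='adc' goto d→8
  8='adcd' goto c→9
  9='adcdc' goto d→10
  10='adcdcd' goto ·  ←P1
  11='cc' goto b→12
  12='ccb' goto c→13  ←P6
  13='ccbc' goto a→14
  14='ccbca' goto ·  ←P2
  15='add' goto c→16
  16='addc' goto a→17
  17='addca' goto ·  ←P3
  18='e' goto e→19
  19='ee' goto c→20
  20='eec' goto a→21
  21='eeca' goto b→22
  22='eecab' goto ·  ←P4
  23='b' goto ·  ←P5
  24='d' goto c→25
  25='dc' goto a→26
  26='dca' goto ·  ←P7

BFS fail/out derivation:
  n1('c'): parent n0 fail=0; on 'c' 0 → fail=0;  out ∅∪∅=∅
  n5('a'): parent n0 fail=0; on 'a' 0 → fail=0;  out ∅∪∅=∅
  n18('e'): parent n0 fail=0; on 'e' 0 → fail=0;  out ∅∪∅=∅
  n23('b'): parent n0 fail=0; on 'b' 0 → fail=0;  out {5}∪∅={5}
  n24('d'): parent n0 fail=0; on 'd' 0 → fail=0;  out ∅∪∅=∅
  n2('cd'): parent n1 fail=0; on 'd' 0 → fail=24;  out ∅∪∅=∅
  n6('ad'): parent n5 fail=0; on 'd' 0 → fail=24;  out ∅∪∅=∅
  n11('cc'): parent n1 fail=0; on 'c' 0 → fail=1;  out ∅∪∅=∅
  n19('ee'): parent n18 fail=0; on 'e' 0 → fail=18;  out ∅∪∅=∅
  n25('dc'): parent n24 fail=0; on 'c' 0 → fail=1;  out ∅∪∅=∅
  n3('cda'): parent n2 fail=24; on 'a' 24→0 → fail=5;  out ∅∪∅=∅
  n7('adc'): parent n6 fail=24; on 'c' 24 → fail=25;  out ∅∪∅=∅
  n12('ccb'): parent n11 fail=1; on 'b' 1→0 → fail=23;  out {6}∪{5}={5,6}
  n15('add'): parent n6 fail=24; on 'd' 24→0 → fail=24;  out ∅∪∅=∅
  n20('eec'): parent n19 fail=18; on 'c' 18→0 → fail=1;  out ∅∪∅=∅
  n26('dca'): parent n25 fail=1; on 'a' 1→0 → fail=5;  out {7}∪∅={7}
  n4('cdae'): parent n3 fail=5; on 'e' 5→0 → fail=18;  out {0}∪∅={0}
  n8('adcd'): parent n7 fail=25; on 'd' 25→1 → fail=2;  out ∅∪∅=∅
  n13('ccbc'): parent n12 fail=23; on 'c' 23→0 → fail=1;  out ∅∪∅=∅
  n16('addc'): parent n15 fail=24; on 'c' 24 → fail=25;  out ∅∪∅=∅
  n21('eeca'): parent n20 fail=1; on 'a' 1→0 → fail=5;  out ∅∪∅=∅
  n9('adcdc'): parent n8 fail=2; on 'c' 2→24 → fail=25;  out ∅∪∅=∅
  n14('ccbca'): parent n13 fail=1; on 'a' 1→0 → fail=5;  out {2}∪∅={2}
  n17('addca'): parent n16 fail=25; on 'a' 25 → fail=26;  out {3}∪{7}={3,7}
  n22('eecab'): parent n21 fail=5; on 'b' 5→0 → fail=23;  out {4}∪{5}={4,5}
  n10('adcdcd'): parent n9 fail=25; on 'd' 25→1 → fail=2;  out {1}∪∅={1}

Scan:
[0] read 'a'  n0⇒n5
[1] read 'd'  n5⇒n6
[2] read 'c'  n6⇒n7
[3] read 'c'  n7⇒n11 ·f
[4] read 'c'  n11⇒n11 ·f
[5] read 'b'  n11⇒n12  emit P5@[5:5],P6@[3:5]
[6] read 'c'  n12⇒n13
[7] read 'a'  n13⇒n14  emit P2@[3:7]
[8] read 'a'  n14⇒n5 ·f
[9] read 'd'  n5⇒n6
[10] read 'd'  n6⇒n15
[11] read 'c'  n15⇒n16
[12] read 'a'  n16⇒n17  emit P3@[8:12],P7@[10:12]
[13] read 'e'  n17⇒n18 ·f
[14] read 'd'  n18⇒n24 ·f
[15] read 'a'  n24⇒n5 ·f
[16] read 'c'  n5⇒n1 ·f
[17] read 'd'  n1⇒n2
[18] read 'b'  n2⇒n23 ·f  emit P5@[18:18]
[19] read 'c'  n23⇒n1 ·f
[20] read 'c'  n1⇒n11
[21] read 'b'  n11⇒n12  emit P5@[21:21],P6@[19:21]
[22] read 'c'  n12⇒n13
[23] read 'a'  n13⇒n14  emit P2@[19:23]
[24] read 'b'  n14⇒n23 ·f  emit P5@[24:24]
[25] read 'e'  n23⇒n18 ·f
[26] read 'c'  n18⇒n1 ·f
[27] read 'c'  n1⇒n11
[28] read 'b'  n11⇒n12  emit P5@[28:28],P6@[26:28]
[29] read 'c'  n12⇒n13

Result: [[5,5],[5,6],[7,2],[12,3],[12,7],[18,5],[21,5],[21,6],[23,2],[24,5],[28,5],[28,6]]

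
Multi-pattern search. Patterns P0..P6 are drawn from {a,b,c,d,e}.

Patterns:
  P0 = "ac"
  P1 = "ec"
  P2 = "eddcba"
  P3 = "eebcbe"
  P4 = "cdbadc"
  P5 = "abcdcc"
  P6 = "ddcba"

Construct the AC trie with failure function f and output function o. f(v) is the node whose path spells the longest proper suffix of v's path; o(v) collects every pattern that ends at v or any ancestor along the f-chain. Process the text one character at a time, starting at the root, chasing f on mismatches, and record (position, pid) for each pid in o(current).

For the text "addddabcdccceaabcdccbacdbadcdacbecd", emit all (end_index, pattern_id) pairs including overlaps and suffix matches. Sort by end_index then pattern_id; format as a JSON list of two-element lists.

Build:
Trie (insert patterns):
  n0 'ε': a→1 c→15 d→26 e→3
  n1 'a': b→21 c→2
  n2 'ac': ·  [P0 ends]
  n3 'e': c→4 d→5 e→10
  n4 'ec': ·  [P1 ends]
  n5 'ed': d→6
  n6 'edd': c→7
  n7 'eddc': b→8
  n8 'eddcb': a→9
  n9 'eddcba': ·  [P2 ends]
  n10 'ee': b→11
  n11 'eeb': c→12
  n12 'eebc': b→13
  n13 'eebcb': e→14
  n14 'eebcbe': ·  [P3 ends]
  n15 'c': d→16
  n16 'cd': b→17
  n17 'cdb': a→18
  n18 'cdba': d→19
  n19 'cdbad': c→20
  n20 'cdbadc': ·  [P4 ends]
  n21 'ab': c→22
  n22 'abc': d→23
  n23 'abcd': c→24
  n24 'abcdc': c→25
  n25 'abcdcc': ·  [P5 ends]
  n26 'd': d→27
  n27 'dd': c→28
  n28 'ddc': b→29
  n29 'ddcb': a→30
  n30 'ddcba': ·  [P6 ends]

Failure links (BFS by depth):
  fail(1) 'a': from fail(0)=0 chase 'a': 0 ⇒ 0;  out=∅∪out(0)=∅
  fail(3) 'e': from fail(0)=0 chase 'e': 0 ⇒ 0;  out=∅∪out(0)=∅
  fail(15) 'c': from fail(0)=0 chase 'c': 0 ⇒ 0;  out=∅∪out(0)=∅
  fail(26) 'd': from fail(0)=0 chase 'd': 0 ⇒ 0;  out=∅∪out(0)=∅
  fail(2) 'ac': from fail(1)=0 chase 'c': 0 ⇒ 15;  out={0}∪out(15)={0}
  fail(4) 'ec': from fail(3)=0 chase 'c': 0 ⇒ 15;  out={1}∪out(15)={1}
  fail(5) 'ed': from fail(3)=0 chase 'd': 0 ⇒ 26;  out=∅∪out(26)=∅
  fail(10) 'ee': from fail(3)=0 chase 'e': 0 ⇒ 3;  out=∅∪out(3)=∅
  fail(16) 'cd': from fail(15)=0 chase 'd': 0 ⇒ 26;  out=∅∪out(26)=∅
  fail(21) 'ab': from fail(1)=0 chase 'b': 0 ⇒ 0;  out=∅∪out(0)=∅
  fail(27) 'dd': from fail(26)=0 chase 'd': 0 ⇒ 26;  out=∅∪out(26)=∅
  fail(6) 'edd': from fail(5)=26 chase 'd': 26 ⇒ 27;  out=∅∪out(27)=∅
  fail(11) 'eeb': from fail(10)=3 chase 'b': 3→0 ⇒ 0;  out=∅∪out(0)=∅
  fail(17) 'cdb': from fail(16)=26 chase 'b': 26→0 ⇒ 0;  out=∅∪out(0)=∅
  fail(22) 'abc': from fail(21)=0 chase 'c': 0 ⇒ 15;  out=∅∪out(15)=∅
  fail(28) 'ddc': from fail(27)=26 chase 'c': 26→0 ⇒ 15;  out=∅∪out(15)=∅
  fail(7) 'eddc': from fail(6)=27 chase 'c': 27 ⇒ 28;  out=∅∪out(28)=∅
  fail(12) 'eebc': from fail(11)=0 chase 'c': 0 ⇒ 15;  out=∅∪out(15)=∅
  fail(18) 'cdba': from fail(17)=0 chase 'a': 0 ⇒ 1;  out=∅∪out(1)=∅
  fail(23) 'abcd': from fail(22)=15 chase 'd': 15 ⇒ 16;  out=∅∪out(16)=∅
  fail(29) 'ddcb': from fail(28)=15 chase 'b': 15→0 ⇒ 0;  out=∅∪out(0)=∅
  fail(8) 'eddcb': from fail(7)=28 chase 'b': 28 ⇒ 29;  out=∅∪out(29)=∅
  fail(13) 'eebcb': from fail(12)=15 chase 'b': 15→0 ⇒ 0;  out=∅∪out(0)=∅
  fail(19) 'cdbad': from fail(18)=1 chase 'd': 1→0 ⇒ 26;  out=∅∪out(26)=∅
  fail(24) 'abcdc': from fail(23)=16 chase 'c': 16→26→0 ⇒ 15;  out=∅∪out(15)=∅
  fail(30) 'ddcba': from fail(29)=0 chase 'a': 0 ⇒ 1;  out={6}∪out(1)={6}
  fail(9) 'eddcba': from fail(8)=29 chase 'a': 29 ⇒ 30;  out={2}∪out(30)={2,6}
  fail(14) 'eebcbe': from fail(13)=0 chase 'e': 0 ⇒ 3;  out={3}∪out(3)={3}
  fail(20) 'cdbadc': from fail(19)=26 chase 'c': 26→0 ⇒ 15;  out={4}∪out(15)={4}
  fail(25) 'abcdcc': from fail(24)=15 chase 'c': 15→0 ⇒ 15;  out={5}∪out(15)={5}

Scan:
i=0 'a': node 0→1
i=1 'd': node 1→26 ·f
i=2 'd': node 26→27
i=3 'd': node 27→27 ·f
i=4 'd': node 27→27 ·f
i=5 'a': node 27→1 ·f
i=6 'b': node 1→21
i=7 'c': node 21→22
i=8 'd': node 22→23
i=9 'c': node 23→24
i=10 'c': node 24→25  emit P5@[5:10]
i=11 'c': node 25→15 ·f
i=12 'e': node 15→3 ·f
i=13 'a': node 3→1 ·f
i=14 'a': node 1→1 ·f
i=15 'b': node 1→21
i=16 'c': node 21→22
i=17 'd': node 22→23
i=18 'c': node 23→24
i=19 'c': node 24→25  emit P5@[14:19]
i=20 'b': node 25→0 ·f
i=21 'a': node 0→1
i=22 'c': node 1→2  emit P0@[21:22]
i=23 'd': node 2→16 ·f
i=24 'b': node 16→17
i=25 'a': node 17→18
i=26 'd': node 18→19
i=27 'c': node 19→20  emit P4@[22:27]
i=28 'd': node 20→16 ·f
i=29 'a': node 16→1 ·f
i=30 'c': node 1→2  emit P0@[29:30]
i=31 'b': node 2→0 ·f
i=32 'e': node 0→3
i=33 'c': node 3→4  emit P1@[32:33]
i=34 'd': node 4→16 ·f

All matches (sorted): [[10,5],[19,5],[22,0],[27,4],[30,0],[33,1]]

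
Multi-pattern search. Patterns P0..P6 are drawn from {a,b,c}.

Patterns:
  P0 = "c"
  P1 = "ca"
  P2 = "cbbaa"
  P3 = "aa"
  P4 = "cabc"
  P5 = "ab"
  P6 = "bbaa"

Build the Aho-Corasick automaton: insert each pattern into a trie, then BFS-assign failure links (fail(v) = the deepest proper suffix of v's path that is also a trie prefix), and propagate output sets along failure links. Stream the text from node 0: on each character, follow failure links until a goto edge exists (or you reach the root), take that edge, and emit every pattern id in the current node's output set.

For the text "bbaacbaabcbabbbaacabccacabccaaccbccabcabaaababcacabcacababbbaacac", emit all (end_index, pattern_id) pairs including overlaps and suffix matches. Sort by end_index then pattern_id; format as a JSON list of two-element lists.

Build automaton:
Trie (insert patterns):
  n0 'ε': a→7 b→12 c→1
  n1 'c': a→2 b→3  ←P0
  n2 'ca': b→9  ←P1
  n3 'cb': b→4
  n4 'cbb': a→5
  n5 'cbba': a→6
  n6 'cbbaa': ·  ←P2
  n7 'a': a→8 b→11
  n8 'aa': ·  ←P3
  n9 'cab': c→10
  n10 'cabc': ·  ←P4
  n11 'ab': ·  ←P5
  n12 'b': b→13
  n13 'bb': a→14
  n14 'bba': a→15
  n15 'bbaa': ·  ←P6

Failure links (BFS by depth):
  fail(1) 'c': from fail(0)=0 chase 'c': 0 ⇒ 0;  out={0}∪out(0)={0}
  fail(7) 'a': from fail(0)=0 chase 'a': 0 ⇒ 0;  out=∅∪out(0)=∅
  fail(12) 'b': from fail(0)=0 chase 'b': 0 ⇒ 0;  out=∅∪out(0)=∅
  fail(2) 'ca': from fail(1)=0 chase 'a': 0 ⇒ 7;  out={1}∪out(7)={1}
  fail(3) 'cb': from fail(1)=0 chase 'b': 0 ⇒ 12;  out=∅∪out(12)=∅
  fail(8) 'aa': from fail(7)=0 chase 'a': 0 ⇒ 7;  out={3}∪out(7)={3}
  fail(11) 'ab': from fail(7)=0 chase 'b': 0 ⇒ 12;  out={5}∪out(12)={5}
  fail(13) 'bb': from fail(12)=0 chase 'b': 0 ⇒ 12;  out=∅∪out(12)=∅
  fail(4) 'cbb': from fail(3)=12 chase 'b': 12 ⇒ 13;  out=∅∪out(13)=∅
  fail(9) 'cab': from fail(2)=7 chase 'b': 7 ⇒ 11;  out=∅∪out(11)={5}
  fail(14) 'bba': from fail(13)=12 chase 'a': 12→0 ⇒ 7;  out=∅∪out(7)=∅
  fail(5) 'cbba': from fail(4)=13 chase 'a': 13 ⇒ 14;  out=∅∪out(14)=∅
  fail(10) 'cabc': from fail(9)=11 chase 'c': 11→12→0 ⇒ 1;  out={4}∪out(1)={0,4}
  fail(15) 'bbaa': from fail(14)=7 chase 'a': 7 ⇒ 8;  out={6}∪out(8)={3,6}
  fail(6) 'cbbaa': from fail(5)=14 chase 'a': 14 ⇒ 15;  out={2}∪out(15)={2,3,6}

Text stream:
[0] read 'b'  n0⇒n12
[1] read 'b'  n12⇒n13
[2] read 'a'  n13⇒n14
[3] read 'a'  n14⇒n15  emit P3@[2:3],P6@[0:3]
[4] read 'c'  n15⇒n1 ·f  emit P0@[4:4]
[5] read 'b'  n1⇒n3
[6] read 'a'  n3⇒n7 ·f
[7] read 'a'  n7⇒n8  emit P3@[6:7]
[8] read 'b'  n8⇒n11 ·f  emit P5@[7:8]
[9] read 'c'  n11⇒n1 ·f  emit P0@[9:9]
[10] read 'b'  n1⇒n3
[11] read 'a'  n3⇒n7 ·f
[12] read 'b'  n7⇒n11  emit P5@[11:12]
[13] read 'b'  n11⇒n13 ·f
[14] read 'b'  n13⇒n13 ·f
[15] read 'a'  n13⇒n14
[16] read 'a'  n14⇒n15  emit P3@[15:16],P6@[13:16]
[17] read 'c'  n15⇒n1 ·f  emit P0@[17:17]
[18] read 'a'  n1⇒n2  emit P1@[17:18]
[19] read 'b'  n2⇒n9  emit P5@[18:19]
[20] read 'c'  n9⇒n10  emit P0@[20:20],P4@[17:20]
[21] read 'c'  n10⇒n1 ·f  emit P0@[21:21]
[22] read 'a'  n1⇒n2  emit P1@[21:22]
[23] read 'c'  n2⇒n1 ·f  emit P0@[23:23]
[24] read 'a'  n1⇒n2  emit P1@[23:24]
[25] read 'b'  n2⇒n9  emit P5@[24:25]
[26] read 'c'  n9⇒n10  emit P0@[26:26],P4@[23:26]
[27] read 'c'  n10⇒n1 ·f  emit P0@[27:27]
[28] read 'a'  n1⇒n2  emit P1@[27:28]
[29] read 'a'  n2⇒n8 ·f  emit P3@[28:29]
[30] read 'c'  n8⇒n1 ·f  emit P0@[30:30]
[31] read 'c'  n1⇒n1 ·f  emit P0@[31:31]
[32] read 'b'  n1⇒n3
[33] read 'c'  n3⇒n1 ·f  emit P0@[33:33]
[34] read 'c'  n1⇒n1 ·f  emit P0@[34:34]
[35] read 'a'  n1⇒n2  emit P1@[34:35]
[36] read 'b'  n2⇒n9  emit P5@[35:36]
[37] read 'c'  n9⇒n10  emit P0@[37:37],P4@[34:37]
[38] read 'a'  n10⇒n2 ·f  emit P1@[37:38]
[39] read 'b'  n2⇒n9  emit P5@[38:39]
[40] read 'a'  n9⇒n7 ·f
[41] read 'a'  n7⇒n8  emit P3@[40:41]
[42] read 'a'  n8⇒n8 ·f  emit P3@[41:42]
[43] read 'b'  n8⇒n11 ·f  emit P5@[42:43]
[44] read 'a'  n11⇒n7 ·f
[45] read 'b'  n7⇒n11  emit P5@[44:45]
[46] read 'c'  n11⇒n1 ·f  emit P0@[46:46]
[47] read 'a'  n1⇒n2  emit P1@[46:47]
[48] read 'c'  n2⇒n1 ·f  emit P0@[48:48]
[49] read 'a'  n1⇒n2  emit P1@[48:49]
[50] read 'b'  n2⇒n9  emit P5@[49:50]
[51] read 'c'  n9⇒n10  emit P0@[51:51],P4@[48:51]
[52] read 'a'  n10⇒n2 ·f  emit P1@[51:52]
[53] read 'c'  n2⇒n1 ·f  emit P0@[53:53]
[54] read 'a'  n1⇒n2  emit P1@[53:54]
[55] read 'b'  n2⇒n9  emit P5@[54:55]
[56] read 'a'  n9⇒n7 ·f
[57] read 'b'  n7⇒n11  emit P5@[56:57]
[58] read 'b'  n11⇒n13 ·f
[59] read 'b'  n13⇒n13 ·f
[60] read 'a'  n13⇒n14
[61] read 'a'  n14⇒n15  emit P3@[60:61],P6@[58:61]
[62] read 'c'  n15⇒n1 ·f  emit P0@[62:62]
[63] read 'a'  n1⇒n2  emit P1@[62:63]
[64] read 'c'  n2⇒n1 ·f  emit P0@[64:64]

Result: [[3,3],[3,6],[4,0],[7,3],[8,5],[9,0],[12,5],[16,3],[16,6],[17,0],[18,1],[19,5],[20,0],[20,4],[21,0],[22,1],[23,0],[24,1],[25,5],[26,0],[26,4],[27,0],[28,1],[29,3],[30,0],[31,0],[33,0],[34,0],[35,1],[36,5],[37,0],[37,4],[38,1],[39,5],[41,3],[42,3],[43,5],[45,5],[46,0],[47,1],[48,0],[49,1],[50,5],[51,0],[51,4],[52,1],[53,0],[54,1],[55,5],[57,5],[61,3],[61,6],[62,0],[63,1],[64,0]]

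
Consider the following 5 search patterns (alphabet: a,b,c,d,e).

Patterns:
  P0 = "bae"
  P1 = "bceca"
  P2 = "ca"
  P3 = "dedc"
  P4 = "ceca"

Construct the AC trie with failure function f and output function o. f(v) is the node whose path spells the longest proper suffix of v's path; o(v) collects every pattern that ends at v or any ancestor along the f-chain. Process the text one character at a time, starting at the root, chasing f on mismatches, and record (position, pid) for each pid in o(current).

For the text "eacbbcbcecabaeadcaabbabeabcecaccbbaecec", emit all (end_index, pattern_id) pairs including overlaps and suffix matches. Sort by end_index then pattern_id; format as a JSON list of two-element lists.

Build:
Trie nodes:
  0='ε' goto b→1 c→8 d→10
  1='b' goto a→2 c→4
  2='ba' goto e→3
  3='bae' goto ·  [P0 ends]
  4='bc' goto e→5
  5='bce' goto c→6
  6='bcec' goto a→7
  7='bceca' goto ·  [P1 ends]
  8='c' goto a→9 e→14
  9='ca' goto ·  [P2 ends]
  10='d' goto e→11
  11='de' goto d→12
  12='ded' goto c→13
  13='dedc' goto ·  [P3 ends]
  14='ce' goto c→15
  15='cec' goto a→16
  16='ceca' goto ·  [P4 ends]

Failure links (BFS by depth):
  fail(1) 'b': from fail(0)=0 chase 'b': 0 ⇒ 0;  out=∅∪out(0)=∅
  fail(8) 'c': from fail(0)=0 chase 'c': 0 ⇒ 0;  out=∅∪out(0)=∅
  fail(10) 'd': from fail(0)=0 chase 'd': 0 ⇒ 0;  out=∅∪out(0)=∅
  fail(2) 'ba': from fail(1)=0 chase 'a': 0 ⇒ 0;  out=∅∪out(0)=∅
  fail(4) 'bc': from fail(1)=0 chase 'c': 0 ⇒ 8;  out=∅∪out(8)=∅
  fail(9) 'ca': from fail(8)=0 chase 'a': 0 ⇒ 0;  out={2}∪out(0)={2}
  fail(11) 'de': from fail(10)=0 chase 'e': 0 ⇒ 0;  out=∅∪out(0)=∅
  fail(14) 'ce': from fail(8)=0 chase 'e': 0 ⇒ 0;  out=∅∪out(0)=∅
  fail(3) 'bae': from fail(2)=0 chase 'e': 0 ⇒ 0;  out={0}∪out(0)={0}
  fail(5) 'bce': from fail(4)=8 chase 'e': 8 ⇒ 14;  out=∅∪out(14)=∅
  fail(12) 'ded': from fail(11)=0 chase 'd': 0 ⇒ 10;  out=∅∪out(10)=∅
  fail(15) 'cec': from fail(14)=0 chase 'c': 0 ⇒ 8;  out=∅∪out(8)=∅
  fail(6) 'bcec': from fail(5)=14 chase 'c': 14 ⇒ 15;  out=∅∪out(15)=∅
  fail(13) 'dedc': from fail(12)=10 chase 'c': 10→0 ⇒ 8;  out={3}∪out(8)={3}
  fail(16) 'ceca': from fail(15)=8 chase 'a': 8 ⇒ 9;  out={4}∪out(9)={2,4}
  fail(7) 'bceca': from fail(6)=15 chase 'a': 15 ⇒ 16;  out={1}∪out(16)={1,2,4}

Run:
i=0 'e': node 0→0
i=1 'a': node 0→0
i=2 'c': node 0→8
i=3 'b': node 8→1 (fail-walked)
i=4 'b': node 1→1 (fail-walked)
i=5 'c': node 1→4
i=6 'b': node 4→1 (fail-walked)
i=7 'c': node 1→4
i=8 'e': node 4→5
i=9 'c': node 5→6
i=10 'a': node 6→7  emit P1@[6:10],P2@[9:10],P4@[7:10]
i=11 'b': node 7→1 (fail-walked)
i=12 'a': node 1→2
i=13 'e': node 2→3  emit P0@[11:13]
i=14 'a': node 3→0 (fail-walked)
i=15 'd': node 0→10
i=16 'c': node 10→8 (fail-walked)
i=17 'a': node 8→9  emit P2@[16:17]
i=18 'a': node 9→0 (fail-walked)
i=19 'b': node 0→1
i=20 'b': node 1→1 (fail-walked)
i=21 'a': node 1→2
i=22 'b': node 2→1 (fail-walked)
i=23 'e': node 1→0 (fail-walked)
i=24 'a': node 0→0
i=25 'b': node 0→1
i=26 'c': node 1→4
i=27 'e': node 4→5
i=28 'c': node 5→6
i=29 'a': node 6→7  emit P1@[25:29],P2@[28:29],P4@[26:29]
i=30 'c': node 7→8 (fail-walked)
i=31 'c': node 8→8 (fail-walked)
i=32 'b': node 8→1 (fail-walked)
i=33 'b': node 1→1 (fail-walked)
i=34 'a': node 1→2
i=35 'e': node 2→3  emit P0@[33:35]
i=36 'c': node 3→8 (fail-walked)
i=37 'e': node 8→14
i=38 'c': node 14→15

Matches: [[10,1],[10,2],[10,4],[13,0],[17,2],[29,1],[29,2],[29,4],[35,0]]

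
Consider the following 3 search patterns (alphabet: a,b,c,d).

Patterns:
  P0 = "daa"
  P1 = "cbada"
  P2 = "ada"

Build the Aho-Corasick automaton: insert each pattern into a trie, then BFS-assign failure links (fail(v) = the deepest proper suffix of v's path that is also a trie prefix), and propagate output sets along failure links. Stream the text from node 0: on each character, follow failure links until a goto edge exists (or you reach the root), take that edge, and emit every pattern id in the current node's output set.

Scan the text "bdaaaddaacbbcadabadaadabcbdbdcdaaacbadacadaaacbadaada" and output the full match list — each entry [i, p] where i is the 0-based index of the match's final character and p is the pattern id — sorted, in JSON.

Build automaton:
Trie nodes:
  n0 'ε': a→9 c→4 d→1
  n1 'd': a→2
  n2 'da': a→3
  n3 'daa': ·  ←P0
  n4 'c': b→5
  n5 'cb': a→6
  n6 'cba': d→7
  n7 'cbad': a→8
  n8 'cbada': ·  ←P1
  n9 'a': d→10
  n10 'ad': a→11
  n11 'ada': ·  ←P2

BFS fail/out derivation:
  n1('d'): parent n0 fail=0; on 'd' 0 → fail=0;  out ∅∪∅=∅
  n4('c'): parent n0 fail=0; on 'c' 0 → fail=0;  out ∅∪∅=∅
  n9('a'): parent n0 fail=0; on 'a' 0 → fail=0;  out ∅∪∅=∅
  n2('da'): parent n1 fail=0; on 'a' 0 → fail=9;  out ∅∪∅=∅
  n5('cb'): parent n4 fail=0; on 'b' 0 → fail=0;  out ∅∪∅=∅
  n10('ad'): parent n9 fail=0; on 'd' 0 → fail=1;  out ∅∪∅=∅
  n3('daa'): parent n2 fail=9; on 'a' 9→0 → fail=9;  out {0}∪∅={0}
  n6('cba'): parent n5 fail=0; on 'a' 0 → fail=9;  out ∅∪∅=∅
  n11('ada'): parent n10 fail=1; on 'a' 1 → fail=2;  out {2}∪∅={2}
  n7('cbad'): parent n6 fail=9; on 'd' 9 → fail=10;  out ∅∪∅=∅
  n8('cbada'): parent n7 fail=10; on 'a' 10 → fail=11;  out {1}∪{2}={1,2}

Text stream:
pos 0 'b': at 0
pos 1 'd': at 1
pos 2 'a': at 2
pos 3 'a': at 3  emit P0@[1:3]
pos 4 'a': at 9 (via fail)
pos 5 'd': at 10
pos 6 'd': at 1 (via fail)
pos 7 'a': at 2
pos 8 'a': at 3  emit P0@[6:8]
pos 9 'c': at 4 (via fail)
pos 10 'b': at 5
pos 11 'b': at 0 (via fail)
pos 12 'c': at 4
pos 13 'a': at 9 (via fail)
pos 14 'd': at 10
pos 15 'a': at 11  emit P2@[13:15]
pos 16 'b': at 0 (via fail)
pos 17 'a': at 9
pos 18 'd': at 10
pos 19 'a': at 11  emit P2@[17:19]
pos 20 'a': at 3 (via fail)  emit P0@[18:20]
pos 21 'd': at 10 (via fail)
pos 22 'a': at 11  emit P2@[20:22]
pos 23 'b': at 0 (via fail)
pos 24 'c': at 4
pos 25 'b': at 5
pos 26 'd': at 1 (via fail)
pos 27 'b': at 0 (via fail)
pos 28 'd': at 1
pos 29 'c': at 4 (via fail)
pos 30 'd': at 1 (via fail)
pos 31 'a': at 2
pos 32 'a': at 3  emit P0@[30:32]
pos 33 'a': at 9 (via fail)
pos 34 'c': at 4 (via fail)
pos 35 'b': at 5
pos 36 'a': at 6
pos 37 'd': at 7
pos 38 'a': at 8  emit P1@[34:38],P2@[36:38]
pos 39 'c': at 4 (via fail)
pos 40 'a': at 9 (via fail)
pos 41 'd': at 10
pos 42 'a': at 11  emit P2@[40:42]
pos 43 'a': at 3 (via fail)  emit P0@[41:43]
pos 44 'a': at 9 (via fail)
pos 45 'c': at 4 (via fail)
pos 46 'b': at 5
pos 47 'a': at 6
pos 48 'd': at 7
pos 49 'a': at 8  emit P1@[45:49],P2@[47:49]
pos 50 'a': at 3 (via fail)  emit P0@[48:50]
pos 51 'd': at 10 (via fail)
pos 52 'a': at 11  emit P2@[50:52]

Matches: [[3,0],[8,0],[15,2],[19,2],[20,0],[22,2],[32,0],[38,1],[38,2],[42,2],[43,0],[49,1],[49,2],[50,0],[52,2]]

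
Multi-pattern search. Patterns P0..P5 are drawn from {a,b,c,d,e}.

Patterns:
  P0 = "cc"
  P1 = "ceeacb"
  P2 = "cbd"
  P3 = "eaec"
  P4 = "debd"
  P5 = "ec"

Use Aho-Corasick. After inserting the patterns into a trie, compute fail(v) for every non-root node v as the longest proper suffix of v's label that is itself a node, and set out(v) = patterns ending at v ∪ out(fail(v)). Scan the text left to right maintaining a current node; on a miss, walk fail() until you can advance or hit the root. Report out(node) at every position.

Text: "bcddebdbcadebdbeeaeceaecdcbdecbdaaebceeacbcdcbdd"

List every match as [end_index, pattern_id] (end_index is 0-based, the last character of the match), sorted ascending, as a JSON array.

Build automaton:
Trie (insert patterns):
  0='ε' goto c→1 d→14 e→10
  1='c' goto b→8 c→2 e→3
  2='cc' goto ·  ←P0
  3='ce' goto e→4
  4='cee' goto a→5
  5='ceea' goto c→6
  6='ceeac' goto b→7
  7='ceeacb' goto ·  ←P1
  8='cb' goto d→9
  9='cbd' goto ·  ←P2
  10='e' goto a→11 c→18
  11='ea' goto e→12
  12='eae' goto c→13
  13='eaec' goto ·  ←P3
  14='d' goto e→15
  15='de' goto b→16
  16='deb' goto d→17
  17='debd' goto ·  ←P4
  18='ec' goto ·  ←P5

Failure links (BFS by depth):
  fail(1) 'c': from fail(0)=0 chase 'c': 0 ⇒ 0;  out=∅∪out(0)=∅
  fail(10) 'e': from fail(0)=0 chase 'e': 0 ⇒ 0;  out=∅∪out(0)=∅
  fail(14) 'd': from fail(0)=0 chase 'd': 0 ⇒ 0;  out=∅∪out(0)=∅
  fail(2) 'cc': from fail(1)=0 chase 'c': 0 ⇒ 1;  out={0}∪out(1)={0}
  fail(3) 'ce': from fail(1)=0 chase 'e': 0 ⇒ 10;  out=∅∪out(10)=∅
  fail(8) 'cb': from fail(1)=0 chase 'b': 0 ⇒ 0;  out=∅∪out(0)=∅
  fail(11) 'ea': from fail(10)=0 chase 'a': 0 ⇒ 0;  out=∅∪out(0)=∅
  fail(15) 'de': from fail(14)=0 chase 'e': 0 ⇒ 10;  out=∅∪out(10)=∅
  fail(18) 'ec': from fail(10)=0 chase 'c': 0 ⇒ 1;  out={5}∪out(1)={5}
  fail(4) 'cee': from fail(3)=10 chase 'e': 10→0 ⇒ 10;  out=∅∪out(10)=∅
  fail(9) 'cbd': from fail(8)=0 chase 'd': 0 ⇒ 14;  out={2}∪out(14)={2}
  fail(12) 'eae': from fail(11)=0 chase 'e': 0 ⇒ 10;  out=∅∪out(10)=∅
  fail(16) 'deb': from fail(15)=10 chase 'b': 10→0 ⇒ 0;  out=∅∪out(0)=∅
  fail(5) 'ceea': from fail(4)=10 chase 'a': 10 ⇒ 11;  out=∅∪out(11)=∅
  fail(13) 'eaec': from fail(12)=10 chase 'c': 10 ⇒ 18;  out={3}∪out(18)={3,5}
  fail(17) 'debd': from fail(16)=0 chase 'd': 0 ⇒ 14;  out={4}∪out(14)={4}
  fail(6) 'ceeac': from fail(5)=11 chase 'c': 11→0 ⇒ 1;  out=∅∪out(1)=∅
  fail(7) 'ceeacb': from fail(6)=1 chase 'b': 1 ⇒ 8;  out={1}∪out(8)={1}

Text stream:
i=0 'b': node 0→0
i=1 'c': node 0→1
i=2 'd': node 1→14 ·f
i=3 'd': node 14→14 ·f
i=4 'e': node 14→15
i=5 'b': node 15→16
i=6 'd': node 16→17  ** P4@[3:6]
i=7 'b': node 17→0 ·f
i=8 'c': node 0→1
i=9 'a': node 1→0 ·f
i=10 'd': node 0→14
i=11 'e': node 14→15
i=12 'b': node 15→16
i=13 'd': node 16→17  ** P4@[10:13]
i=14 'b': node 17→0 ·f
i=15 'e': node 0→10
i=16 'e': node 10→10 ·f
i=17 'a': node 10→11
i=18 'e': node 11→12
i=19 'c': node 12→13  ** P3@[16:19],P5@[18:19]
i=20 'e': node 13→3 ·f
i=21 'a': node 3→11 ·f
i=22 'e': node 11→12
i=23 'c': node 12→13  ** P3@[20:23],P5@[22:23]
i=24 'd': node 13→14 ·f
i=25 'c': node 14→1 ·f
i=26 'b': node 1→8
i=27 'd': node 8→9  ** P2@[25:27]
i=28 'e': node 9→15 ·f
i=29 'c': node 15→18 ·f  ** P5@[28:29]
i=30 'b': node 18→8 ·f
i=31 'd': node 8→9  ** P2@[29:31]
i=32 'a': node 9→0 ·f
i=33 'a': node 0→0
i=34 'e': node 0→10
i=35 'b': node 10→0 ·f
i=36 'c': node 0→1
i=37 'e': node 1→3
i=38 'e': node 3→4
i=39 'a': node 4→5
i=40 'c': node 5→6
i=41 'b': node 6→7  ** P1@[36:41]
i=42 'c': node 7→1 ·f
i=43 'd': node 1→14 ·f
i=44 'c': node 14→1 ·f
i=45 'b': node 1→8
i=46 'd': node 8→9  ** P2@[44:46]
i=47 'd': node 9→14 ·f

Matches: [[6,4],[13,4],[19,3],[19,5],[23,3],[23,5],[27,2],[29,5],[31,2],[41,1],[46,2]]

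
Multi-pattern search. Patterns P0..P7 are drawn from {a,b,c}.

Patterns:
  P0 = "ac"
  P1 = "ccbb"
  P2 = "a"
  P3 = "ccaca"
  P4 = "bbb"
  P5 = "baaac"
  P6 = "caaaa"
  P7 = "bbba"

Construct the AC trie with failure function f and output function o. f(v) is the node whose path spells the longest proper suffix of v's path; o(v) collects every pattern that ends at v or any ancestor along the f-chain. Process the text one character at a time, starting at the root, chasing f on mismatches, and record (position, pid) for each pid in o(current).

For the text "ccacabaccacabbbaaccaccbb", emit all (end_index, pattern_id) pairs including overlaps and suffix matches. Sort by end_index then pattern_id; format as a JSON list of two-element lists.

Construct AC machine:
Trie nodes:
  0='ε' goto a→1 b→10 c→3
  1='a' goto c→2  ←P2
  2='ac' goto ·  ←P0
  3='c' goto a→17 c→4
  4='cc' goto a→7 b→5
  5='ccb' goto b→6
  6='ccbb' goto ·  ←P1
  7='cca' goto c→8
  8='ccac' goto a→9
  9='ccaca' goto ·  ←P3
  10='b' goto a→13 b→11
  11='bb' goto b→12
  12='bbb' goto a→21  ←P4
  13='ba' goto a→14
  14='baa' goto a→15
  15='baaa' goto c→16
  16='baaac' goto ·  ←P5
  17='ca' goto a→18
  18='caa' goto a→19
  19='caaa' goto a→20
  20='caaaa' goto ·  ←P6
  21='bbba' goto ·  ←P7

BFS fail/out derivation:
  n1('a'): parent n0 fail=0; on 'a' 0 → fail=0;  out {2}∪∅={2}
  n3('c'): parent n0 fail=0; on 'c' 0 → fail=0;  out ∅∪∅=∅
  n10('b'): parent n0 fail=0; on 'b' 0 → fail=0;  out ∅∪∅=∅
  n2('ac'): parent n1 fail=0; on 'c' 0 → fail=3;  out {0}∪∅={0}
  n4('cc'): parent n3 fail=0; on 'c' 0 → fail=3;  out ∅∪∅=∅
  n11('bb'): parent n10 fail=0; on 'b' 0 → fail=10;  out ∅∪∅=∅
  n13('ba'): parent n10 fail=0; on 'a' 0 → fail=1;  out ∅∪{2}={2}
  n17('ca'): parent n3 fail=0; on 'a' 0 → fail=1;  out ∅∪{2}={2}
  n5('ccb'): parent n4 fail=3; on 'b' 3→0 → fail=10;  out ∅∪∅=∅
  n7('cca'): parent n4 fail=3; on 'a' 3 → fail=17;  out ∅∪{2}={2}
  n12('bbb'): parent n11 fail=10; on 'b' 10 → fail=11;  out {4}∪∅={4}
  n14('baa'): parent n13 fail=1; on 'a' 1→0 → fail=1;  out ∅∪{2}={2}
  n18('caa'): parent n17 fail=1; on 'a' 1→0 → fail=1;  out ∅∪{2}={2}
  n6('ccbb'): parent n5 fail=10; on 'b' 10 → fail=11;  out {1}∪∅={1}
  n8('ccac'): parent n7 fail=17; on 'c' 17→1 → fail=2;  out ∅∪{0}={0}
  n15('baaa'): parent n14 fail=1; on 'a' 1→0 → fail=1;  out ∅∪{2}={2}
  n19('caaa'): parent n18 fail=1; on 'a' 1→0 → fail=1;  out ∅∪{2}={2}
  n21('bbba'): parent n12 fail=11; on 'a' 11→10 → fail=13;  out {7}∪{2}={2,7}
  n9('ccaca'): parent n8 fail=2; on 'a' 2→3 → fail=17;  out {3}∪{2}={2,3}
  n16('baaac'): parent n15 fail=1; on 'c' 1 → fail=2;  out {5}∪{0}={0,5}
  n20('caaaa'): parent n19 fail=1; on 'a' 1→0 → fail=1;  out {6}∪{2}={2,6}

Scan:
pos 0 'c': at 3
pos 1 'c': at 4
pos 2 'a': at 7  emit P2@[2:2]
pos 3 'c': at 8  emit P0@[2:3]
pos 4 'a': at 9  emit P2@[4:4],P3@[0:4]
pos 5 'b': at 10 (via fail)
pos 6 'a': at 13  emit P2@[6:6]
pos 7 'c': at 2 (via fail)  emit P0@[6:7]
pos 8 'c': at 4 (via fail)
pos 9 'a': at 7  emit P2@[9:9]
pos 10 'c': at 8  emit P0@[9:10]
pos 11 'a': at 9  emit P2@[11:11],P3@[7:11]
pos 12 'b': at 10 (via fail)
pos 13 'b': at 11
pos 14 'b': at 12  emit P4@[12:14]
pos 15 'a': at 21  emit P2@[15:15],P7@[12:15]
pos 16 'a': at 14 (via fail)  emit P2@[16:16]
pos 17 'c': at 2 (via fail)  emit P0@[16:17]
pos 18 'c': at 4 (via fail)
pos 19 'a': at 7  emit P2@[19:19]
pos 20 'c': at 8  emit P0@[19:20]
pos 21 'c': at 4 (via fail)
pos 22 'b': at 5
pos 23 'b': at 6  emit P1@[20:23]

Matches: [[2,2],[3,0],[4,2],[4,3],[6,2],[7,0],[9,2],[10,0],[11,2],[11,3],[14,4],[15,2],[15,7],[16,2],[17,0],[19,2],[20,0],[23,1]]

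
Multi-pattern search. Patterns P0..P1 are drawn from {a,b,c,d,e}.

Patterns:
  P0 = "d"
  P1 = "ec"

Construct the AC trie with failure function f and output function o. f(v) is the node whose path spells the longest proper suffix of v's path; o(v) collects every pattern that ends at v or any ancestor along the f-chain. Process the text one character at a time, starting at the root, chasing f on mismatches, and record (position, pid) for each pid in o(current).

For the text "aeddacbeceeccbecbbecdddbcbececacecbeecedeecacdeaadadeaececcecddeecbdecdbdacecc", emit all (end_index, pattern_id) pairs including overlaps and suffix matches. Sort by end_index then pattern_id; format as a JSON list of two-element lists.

Build:
Trie nodes:
  0='ε' goto d→1 e→2
  1='d' goto ·  [P0 ends]
  2='e' goto c→3
  3='ec' goto ·  [P1 ends]

Failure links (BFS by depth):
  n1('d'): parent n0 fail=0; on 'd' 0 → fail=0;  out {0}∪∅={0}
  n2('e'): parent n0 fail=0; on 'e' 0 → fail=0;  out ∅∪∅=∅
  n3('ec'): parent n2 fail=0; on 'c' 0 → fail=0;  out {1}∪∅={1}

Scan:
[0] read 'a'  n0⇒n0
[1] read 'e'  n0⇒n2
[2] read 'd'  n2⇒n1 ·f  emit P0@[2:2]
[3] read 'd'  n1⇒n1 ·f  emit P0@[3:3]
[4] read 'a'  n1⇒n0 ·f
[5] read 'c'  n0⇒n0
[6] read 'b'  n0⇒n0
[7] read 'e'  n0⇒n2
[8] read 'c'  n2⇒n3  emit P1@[7:8]
[9] read 'e'  n3⇒n2 ·f
[10] read 'e'  n2⇒n2 ·f
[11] read 'c'  n2⇒n3  emit P1@[10:11]
[12] read 'c'  n3⇒n0 ·f
[13] read 'b'  n0⇒n0
[14] read 'e'  n0⇒n2
[15] read 'c'  n2⇒n3  emit P1@[14:15]
[16] read 'b'  n3⇒n0 ·f
[17] read 'b'  n0⇒n0
[18] read 'e'  n0⇒n2
[19] read 'c'  n2⇒n3  emit P1@[18:19]
[20] read 'd'  n3⇒n1 ·f  emit P0@[20:20]
[21] read 'd'  n1⇒n1 ·f  emit P0@[21:21]
[22] read 'd'  n1⇒n1 ·f  emit P0@[22:22]
[23] read 'b'  n1⇒n0 ·f
[24] read 'c'  n0⇒n0
[25] read 'b'  n0⇒n0
[26] read 'e'  n0⇒n2
[27] read 'c'  n2⇒n3  emit P1@[26:27]
[28] read 'e'  n3⇒n2 ·f
[29] read 'c'  n2⇒n3  emit P1@[28:29]
[30] read 'a'  n3⇒n0 ·f
[31] read 'c'  n0⇒n0
[32] read 'e'  n0⇒n2
[33] read 'c'  n2⇒n3  emit P1@[32:33]
[34] read 'b'  n3⇒n0 ·f
[35] read 'e'  n0⇒n2
[36] read 'e'  n2⇒n2 ·f
[37] read 'c'  n2⇒n3  emit P1@[36:37]
[38] read 'e'  n3⇒n2 ·f
[39] read 'd'  n2⇒n1 ·f  emit P0@[39:39]
[40] read 'e'  n1⇒n2 ·f
[41] read 'e'  n2⇒n2 ·f
[42] read 'c'  n2⇒n3  emit P1@[41:42]
[43] read 'a'  n3⇒n0 ·f
[44] read 'c'  n0⇒n0
[45] read 'd'  n0⇒n1  emit P0@[45:45]
[46] read 'e'  n1⇒n2 ·f
[47] read 'a'  n2⇒n0 ·f
[48] read 'a'  n0⇒n0
[49] read 'd'  n0⇒n1  emit P0@[49:49]
[50] read 'a'  n1⇒n0 ·f
[51] read 'd'  n0⇒n1  emit P0@[51:51]
[52] read 'e'  n1⇒n2 ·f
[53] read 'a'  n2⇒n0 ·f
[54] read 'e'  n0⇒n2
[55] read 'c'  n2⇒n3  emit P1@[54:55]
[56] read 'e'  n3⇒n2 ·f
[57] read 'c'  n2⇒n3  emit P1@[56:57]
[58] read 'c'  n3⇒n0 ·f
[59] read 'e'  n0⇒n2
[60] read 'c'  n2⇒n3  emit P1@[59:60]
[61] read 'd'  n3⇒n1 ·f  emit P0@[61:61]
[62] read 'd'  n1⇒n1 ·f  emit P0@[62:62]
[63] read 'e'  n1⇒n2 ·f
[64] read 'e'  n2⇒n2 ·f
[65] read 'c'  n2⇒n3  emit P1@[64:65]
[66] read 'b'  n3⇒n0 ·f
[67] read 'd'  n0⇒n1  emit P0@[67:67]
[68] read 'e'  n1⇒n2 ·f
[69] read 'c'  n2⇒n3  emit P1@[68:69]
[70] read 'd'  n3⇒n1 ·f  emit P0@[70:70]
[71] read 'b'  n1⇒n0 ·f
[72] read 'd'  n0⇒n1  emit P0@[72:72]
[73] read 'a'  n1⇒n0 ·f
[74] read 'c'  n0⇒n0
[75] read 'e'  n0⇒n2
[76] read 'c'  n2⇒n3  emit P1@[75:76]
[77] read 'c'  n3⇒n0 ·f

All matches (sorted): [[2,0],[3,0],[8,1],[11,1],[15,1],[19,1],[20,0],[21,0],[22,0],[27,1],[29,1],[33,1],[37,1],[39,0],[42,1],[45,0],[49,0],[51,0],[55,1],[57,1],[60,1],[61,0],[62,0],[65,1],[67,0],[69,1],[70,0],[72,0],[76,1]]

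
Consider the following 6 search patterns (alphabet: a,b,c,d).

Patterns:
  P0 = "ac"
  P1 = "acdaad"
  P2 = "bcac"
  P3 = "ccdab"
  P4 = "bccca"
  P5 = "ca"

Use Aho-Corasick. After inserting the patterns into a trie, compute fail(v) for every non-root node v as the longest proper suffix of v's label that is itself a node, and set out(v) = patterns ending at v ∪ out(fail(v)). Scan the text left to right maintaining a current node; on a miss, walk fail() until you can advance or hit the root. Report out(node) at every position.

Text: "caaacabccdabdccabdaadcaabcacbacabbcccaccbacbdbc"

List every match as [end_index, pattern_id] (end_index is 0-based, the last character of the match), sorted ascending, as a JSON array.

Build:
Trie nodes:
  0='ε' goto a→1 b→7 c→11
  1='a' goto c→2
  2='ac' goto d→3  ←P0
  3='acd' goto a→4
  4='acda' goto a→5
  5='acdaa' goto d→6
  6='acdaad' goto ·  ←P1
  7='b' goto c→8
  8='bc' goto a→9 c→16
  9='bca' goto c→10
  10='bcac' goto ·  ←P2
  11='c' goto a→19 c→12
  12='cc' goto d→13
  13='ccd' goto a→14
  14='ccda' goto b→15
  15='ccdab' goto ·  ←P3
  16='bcc' goto c→17
  17='bccc' goto a→18
  18='bccca' goto ·  ←P4
  19='ca' goto ·  ←P5

BFS fail/out derivation:
  fail(1) 'a': from fail(0)=0 chase 'a': 0 ⇒ 0;  out=∅∪out(0)=∅
  fail(7) 'b': from fail(0)=0 chase 'b': 0 ⇒ 0;  out=∅∪out(0)=∅
  fail(11) 'c': from fail(0)=0 chase 'c': 0 ⇒ 0;  out=∅∪out(0)=∅
  fail(2) 'ac': from fail(1)=0 chase 'c': 0 ⇒ 11;  out={0}∪out(11)={0}
  fail(8) 'bc': from fail(7)=0 chase 'c': 0 ⇒ 11;  out=∅∪out(11)=∅
  fail(12) 'cc': from fail(11)=0 chase 'c': 0 ⇒ 11;  out=∅∪out(11)=∅
  fail(19) 'ca': from fail(11)=0 chase 'a': 0 ⇒ 1;  out={5}∪out(1)={5}
  fail(3) 'acd': from fail(2)=11 chase 'd': 11→0 ⇒ 0;  out=∅∪out(0)=∅
  fail(9) 'bca': from fail(8)=11 chase 'a': 11 ⇒ 19;  out=∅∪out(19)={5}
  fail(13) 'ccd': from fail(12)=11 chase 'd': 11→0 ⇒ 0;  out=∅∪out(0)=∅
  fail(16) 'bcc': from fail(8)=11 chase 'c': 11 ⇒ 12;  out=∅∪out(12)=∅
  fail(4) 'acda': from fail(3)=0 chase 'a': 0 ⇒ 1;  out=∅∪out(1)=∅
  fail(10) 'bcac': from fail(9)=19 chase 'c': 19→1 ⇒ 2;  out={2}∪out(2)={0,2}
  fail(14) 'ccda': from fail(13)=0 chase 'a': 0 ⇒ 1;  out=∅∪out(1)=∅
  fail(17) 'bccc': from fail(16)=12 chase 'c': 12→11 ⇒ 12;  out=∅∪out(12)=∅
  fail(5) 'acdaa': from fail(4)=1 chase 'a': 1→0 ⇒ 1;  out=∅∪out(1)=∅
  fail(15) 'ccdab': from fail(14)=1 chase 'b': 1→0 ⇒ 7;  out={3}∪out(7)={3}
  fail(18) 'bccca': from fail(17)=12 chase 'a': 12→11 ⇒ 19;  out={4}∪out(19)={4,5}
  fail(6) 'acdaad': from fail(5)=1 chase 'd': 1→0 ⇒ 0;  out={1}∪out(0)={1}

Scan:
[0] read 'c'  n0⇒n11
[1] read 'a'  n11⇒n19  → match P5@[0:1]
[2] read 'a'  n19⇒n1 (via fail)
[3] read 'a'  n1⇒n1 (via fail)
[4] read 'c'  n1⇒n2  → match P0@[3:4]
[5] read 'a'  n2⇒n19 (via fail)  → match P5@[4:5]
[6] read 'b'  n19⇒n7 (via fail)
[7] read 'c'  n7⇒n8
[8] read 'c'  n8⇒n16
[9] read 'd'  n16⇒n13 (via fail)
[10] read 'a'  n13⇒n14
[11] read 'b'  n14⇒n15  → match P3@[7:11]
[12] read 'd'  n15⇒n0 (via fail)
[13] read 'c'  n0⇒n11
[14] read 'c'  n11⇒n12
[15] read 'a'  n12⇒n19 (via fail)  → match P5@[14:15]
[16] read 'b'  n19⇒n7 (via fail)
[17] read 'd'  n7⇒n0 (via fail)
[18] read 'a'  n0⇒n1
[19] read 'a'  n1⇒n1 (via fail)
[20] read 'd'  n1⇒n0 (via fail)
[21] read 'c'  n0⇒n11
[22] read 'a'  n11⇒n19  → match P5@[21:22]
[23] read 'a'  n19⇒n1 (via fail)
[24] read 'b'  n1⇒n7 (via fail)
[25] read 'c'  n7⇒n8
[26] read 'a'  n8⇒n9  → match P5@[25:26]
[27] read 'c'  n9⇒n10  → match P0@[26:27],P2@[24:27]
[28] read 'b'  n10⇒n7 (via fail)
[29] read 'a'  n7⇒n1 (via fail)
[30] read 'c'  n1⇒n2  → match P0@[29:30]
[31] read 'a'  n2⇒n19 (via fail)  → match P5@[30:31]
[32] read 'b'  n19⇒n7 (via fail)
[33] read 'b'  n7⇒n7 (via fail)
[34] read 'c'  n7⇒n8
[35] read 'c'  n8⇒n16
[36] read 'c'  n16⇒n17
[37] read 'a'  n17⇒n18  → match P4@[33:37],P5@[36:37]
[38] read 'c'  n18⇒n2 (via fail)  → match P0@[37:38]
[39] read 'c'  n2⇒n12 (via fail)
[40] read 'b'  n12⇒n7 (via fail)
[41] read 'a'  n7⇒n1 (via fail)
[42] read 'c'  n1⇒n2  → match P0@[41:42]
[43] read 'b'  n2⇒n7 (via fail)
[44] read 'd'  n7⇒n0 (via fail)
[45] read 'b'  n0⇒n7
[46] read 'c'  n7⇒n8

All matches (sorted): [[1,5],[4,0],[5,5],[11,3],[15,5],[22,5],[26,5],[27,0],[27,2],[30,0],[31,5],[37,4],[37,5],[38,0],[42,0]]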